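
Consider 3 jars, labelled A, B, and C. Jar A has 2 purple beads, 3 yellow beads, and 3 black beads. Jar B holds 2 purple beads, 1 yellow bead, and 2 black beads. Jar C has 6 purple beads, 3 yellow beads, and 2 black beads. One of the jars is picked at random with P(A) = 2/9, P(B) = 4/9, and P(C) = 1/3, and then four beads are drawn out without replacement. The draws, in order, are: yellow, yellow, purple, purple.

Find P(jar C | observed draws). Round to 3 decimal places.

Under each hypothesis, the probability of the observed sequence is: P(data | jar A) = (3/8)(2/7)(2/6)(1/5) = 0.0071429; P(data | jar B) = (1/5)(0/4) = 0; P(data | jar C) = (3/11)(2/10)(6/9)(5/8) = 0.022727.
Weighting by the prior gives 2/9 · 0.0071429 = 0.0015873, 4/9 · 0 = 0, 1/3 · 0.022727 = 0.0075758; with total 0.0091631.
So P(jar C | data) = (0.0075758) / (0.0091631) = 0.82677.

0.827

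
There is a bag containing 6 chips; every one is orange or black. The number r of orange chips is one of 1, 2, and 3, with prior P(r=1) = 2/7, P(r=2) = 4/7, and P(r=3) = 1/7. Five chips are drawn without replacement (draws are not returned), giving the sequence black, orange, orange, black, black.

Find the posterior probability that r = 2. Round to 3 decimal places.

0.842

For each hypothesis, P(data | H) works out to: P(data | r = 1) = (5/6)(1/5)(0/4) = 0; P(data | r = 2) = (4/6)(2/5)(1/4)(3/3)(2/2) = 1/15; P(data | r = 3) = (3/6)(3/5)(2/4)(2/3)(1/2) = 1/20.
Weighting by the prior gives 2/7 · 0 = 0, 4/7 · 1/15 = 4/105, 1/7 · 1/20 = 1/140; with total 19/420.
Hence P(r = 2 | data) = (4/105) / (19/420) = 16/19.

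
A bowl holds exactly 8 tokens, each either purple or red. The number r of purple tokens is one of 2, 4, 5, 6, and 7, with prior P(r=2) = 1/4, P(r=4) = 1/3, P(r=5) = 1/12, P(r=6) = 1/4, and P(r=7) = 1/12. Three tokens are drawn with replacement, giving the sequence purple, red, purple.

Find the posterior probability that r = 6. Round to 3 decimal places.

Under each hypothesis, the probability of the observed sequence is: P(data | r = 2) = (2/8)(6/8)(2/8) = 0.046875; P(data | r = 4) = (4/8)(4/8)(4/8) = 0.125; P(data | r = 5) = (5/8)(3/8)(5/8) = 0.14648; P(data | r = 6) = (6/8)(2/8)(6/8) = 0.14062; P(data | r = 7) = (7/8)(1/8)(7/8) = 0.095703.
Weighting by the prior gives 1/4 · 0.046875 = 0.011719, 1/3 · 0.125 = 0.041667, 1/12 · 0.14648 = 0.012207, 1/4 · 0.14062 = 0.035156, 1/12 · 0.095703 = 0.0079753; summing to 0.10872.
By Bayes' rule, P(r = 6 | data) = (0.035156) / (0.10872) = 0.32335.

0.323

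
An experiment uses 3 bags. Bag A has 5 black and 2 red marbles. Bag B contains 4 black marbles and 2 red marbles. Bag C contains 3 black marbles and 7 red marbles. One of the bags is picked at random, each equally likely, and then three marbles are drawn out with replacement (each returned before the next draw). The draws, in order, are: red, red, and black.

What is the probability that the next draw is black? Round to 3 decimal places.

0.484

Under each hypothesis, the probability of the observed sequence is: P(data | bag A) = (2/7)(2/7)(5/7) = 0.058309; P(data | bag B) = (2/6)(2/6)(4/6) = 0.074074; P(data | bag C) = (7/10)(7/10)(3/10) = 0.147.
The prior-weighted likelihoods are 1/3 · 0.058309 = 0.019436, 1/3 · 0.074074 = 0.024691, 1/3 · 0.147 = 0.049; these sum to 0.093128.
Dividing through by the total gives posterior P(bag A | data) = 0.20871, P(bag B | data) = 0.26513, P(bag C | data) = 0.52616.
Averaging over the posterior, P(black next | data) = (5/7)(0.20871) + (2/3)(0.26513) + (3/10)(0.52616) = 0.48368.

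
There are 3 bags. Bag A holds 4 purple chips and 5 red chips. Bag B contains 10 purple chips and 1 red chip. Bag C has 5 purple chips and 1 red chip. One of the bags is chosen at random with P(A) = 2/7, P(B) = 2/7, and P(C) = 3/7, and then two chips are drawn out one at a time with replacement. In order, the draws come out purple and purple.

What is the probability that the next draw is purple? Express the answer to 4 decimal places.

0.8265

Under each hypothesis, the probability of the observed sequence is: P(data | bag A) = (4/9)(4/9) = 0.19753; P(data | bag B) = (10/11)(10/11) = 0.82645; P(data | bag C) = (5/6)(5/6) = 0.69444.
Weighting by the prior gives 2/7 · 0.19753 = 0.056437, 2/7 · 0.82645 = 0.23613, 3/7 · 0.69444 = 0.29762; these sum to 0.59018.
The posterior is then P(bag A | data) = 0.095627, P(bag B | data) = 0.40009, P(bag C | data) = 0.50428.
The predictive probability is P(purple next | data) = (4/9)(0.095627) + (10/11)(0.40009) + (5/6)(0.50428) = 0.82646.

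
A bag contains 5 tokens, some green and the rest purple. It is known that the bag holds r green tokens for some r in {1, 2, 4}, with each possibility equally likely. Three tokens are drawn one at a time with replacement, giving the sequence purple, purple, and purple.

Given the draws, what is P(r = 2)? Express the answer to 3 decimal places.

0.293

Compute the likelihood of the observed sequence for each case: P(data | r = 1) = (4/5)(4/5)(4/5) = 64/125; P(data | r = 2) = (3/5)(3/5)(3/5) = 27/125; P(data | r = 4) = (1/5)(1/5)(1/5) = 1/125.
The prior-weighted likelihoods are 1/3 · 64/125 = 64/375, 1/3 · 27/125 = 9/125, 1/3 · 1/125 = 1/375; summing to 92/375.
So P(r = 2 | data) = (9/125) / (92/375) = 27/92.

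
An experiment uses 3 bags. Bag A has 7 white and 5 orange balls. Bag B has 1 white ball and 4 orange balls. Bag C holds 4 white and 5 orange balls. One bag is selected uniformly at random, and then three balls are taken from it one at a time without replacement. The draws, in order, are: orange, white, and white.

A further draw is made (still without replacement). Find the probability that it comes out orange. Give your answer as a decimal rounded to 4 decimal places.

0.5396

For each hypothesis, P(data | H) works out to: P(data | bag A) = (5/12)(7/11)(6/10) = 0.15909; P(data | bag B) = (4/5)(1/4)(0/3) = 0; P(data | bag C) = (5/9)(4/8)(3/7) = 0.11905.
Weighting by the prior gives 1/3 · 0.15909 = 0.05303, 1/3 · 0 = 0, 1/3 · 0.11905 = 0.039683; with total 0.092713.
Dividing through by the total gives posterior P(bag A | data) = 0.57198, P(bag B | data) = 0, P(bag C | data) = 0.42802.
So P(orange next | data) = Σ P(orange next | H) P(H | data) = (4/9)(0.57198) + (2/3)(0.42802) = 0.53956.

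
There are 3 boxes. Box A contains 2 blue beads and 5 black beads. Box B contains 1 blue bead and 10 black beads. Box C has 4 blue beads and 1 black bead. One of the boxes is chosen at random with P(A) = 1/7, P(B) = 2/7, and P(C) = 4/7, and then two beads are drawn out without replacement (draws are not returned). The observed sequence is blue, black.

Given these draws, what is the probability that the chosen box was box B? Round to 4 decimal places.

For each hypothesis, P(data | H) works out to: P(data | box A) = (2/7)(5/6) = 0.2381; P(data | box B) = (1/11)(10/10) = 0.090909; P(data | box C) = (4/5)(1/4) = 0.2.
The prior-weighted likelihoods are 1/7 · 0.2381 = 0.034014, 2/7 · 0.090909 = 0.025974, 4/7 · 0.2 = 0.11429; these sum to 0.17427.
Hence P(box B | data) = (0.025974) / (0.17427) = 0.14904.

0.1490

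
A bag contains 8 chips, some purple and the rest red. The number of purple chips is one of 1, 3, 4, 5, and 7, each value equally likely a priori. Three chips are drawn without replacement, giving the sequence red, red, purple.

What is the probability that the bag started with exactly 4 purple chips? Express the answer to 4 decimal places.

Compute the likelihood of the observed sequence for each case: P(data | r = 1) = (7/8)(6/7)(1/6) = 1/8; P(data | r = 3) = (5/8)(4/7)(3/6) = 5/28; P(data | r = 4) = (4/8)(3/7)(4/6) = 1/7; P(data | r = 5) = (3/8)(2/7)(5/6) = 5/56; P(data | r = 7) = (1/8)(0/7) = 0.
Weighting by the prior gives 1/5 · 1/8 = 1/40, 1/5 · 5/28 = 1/28, 1/5 · 1/7 = 1/35, 1/5 · 5/56 = 1/56, 1/5 · 0 = 0; with total 3/28.
Therefore the posterior P(r = 4 | data) = (1/35) / (3/28) = 4/15.

0.2667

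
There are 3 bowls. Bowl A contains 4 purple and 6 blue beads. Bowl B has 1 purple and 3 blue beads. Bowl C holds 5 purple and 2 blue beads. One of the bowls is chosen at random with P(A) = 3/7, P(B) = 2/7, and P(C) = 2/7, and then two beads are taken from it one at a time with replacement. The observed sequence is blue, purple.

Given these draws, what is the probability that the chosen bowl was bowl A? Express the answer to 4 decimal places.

0.4790

For each hypothesis, P(data | H) works out to: P(data | bowl A) = (6/10)(4/10) = 0.24; P(data | bowl B) = (3/4)(1/4) = 0.1875; P(data | bowl C) = (2/7)(5/7) = 0.20408.
Weighting by the prior gives 3/7 · 0.24 = 0.10286, 2/7 · 0.1875 = 0.053571, 2/7 · 0.20408 = 0.058309; these sum to 0.21474.
By Bayes' rule, P(bowl A | data) = (0.10286) / (0.21474) = 0.47899.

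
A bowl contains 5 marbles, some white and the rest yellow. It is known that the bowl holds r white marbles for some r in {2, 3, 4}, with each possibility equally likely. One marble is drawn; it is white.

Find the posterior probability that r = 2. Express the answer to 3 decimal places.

Compute the likelihood of this draw for each case: P(data | r = 2) = (2/5) = 2/5; P(data | r = 3) = (3/5) = 3/5; P(data | r = 4) = (4/5) = 4/5.
The prior-weighted likelihoods are 1/3 · 2/5 = 2/15, 1/3 · 3/5 = 1/5, 1/3 · 4/5 = 4/15; with total 3/5.
Hence P(r = 2 | data) = (2/15) / (3/5) = 2/9.

0.222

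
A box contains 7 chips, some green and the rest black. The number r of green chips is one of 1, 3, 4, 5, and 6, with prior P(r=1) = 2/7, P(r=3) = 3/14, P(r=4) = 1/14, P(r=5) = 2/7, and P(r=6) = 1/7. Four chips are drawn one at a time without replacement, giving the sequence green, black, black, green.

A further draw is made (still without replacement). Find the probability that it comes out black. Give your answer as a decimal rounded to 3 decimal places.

0.375

The likelihood of the observed sequence under each hypothesis: P(data | r = 1) = (1/7)(6/6)(5/5)(0/4) = 0; P(data | r = 3) = (3/7)(4/6)(3/5)(2/4) = 3/35; P(data | r = 4) = (4/7)(3/6)(2/5)(3/4) = 3/35; P(data | r = 5) = (5/7)(2/6)(1/5)(4/4) = 1/21; P(data | r = 6) = (6/7)(1/6)(0/5) = 0.
Weighting by the prior gives 2/7 · 0 = 0, 3/14 · 3/35 = 9/490, 1/14 · 3/35 = 3/490, 2/7 · 1/21 = 2/147, 1/7 · 0 = 0; summing to 4/105.
Dividing through by the total gives posterior P(r = 1 | data) = 0, P(r = 3 | data) = 27/56, P(r = 4 | data) = 9/56, P(r = 5 | data) = 5/14, P(r = 6 | data) = 0.
The predictive probability is P(black next | data) = (2/3)(27/56) + (1/3)(9/56) + (0)(5/14) = 3/8.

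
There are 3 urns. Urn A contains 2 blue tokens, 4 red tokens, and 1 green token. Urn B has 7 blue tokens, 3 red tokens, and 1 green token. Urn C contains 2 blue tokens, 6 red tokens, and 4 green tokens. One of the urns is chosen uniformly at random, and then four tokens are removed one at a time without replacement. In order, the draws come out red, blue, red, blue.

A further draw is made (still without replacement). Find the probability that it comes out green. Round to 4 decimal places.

0.2536

Under each hypothesis, the probability of the observed sequence is: P(data | urn A) = (4/7)(2/6)(3/5)(1/4) = 0.028571; P(data | urn B) = (3/11)(7/10)(2/9)(6/8) = 0.031818; P(data | urn C) = (6/12)(2/11)(5/10)(1/9) = 0.0050505.
The prior-weighted likelihoods are 1/3 · 0.028571 = 0.0095238, 1/3 · 0.031818 = 0.010606, 1/3 · 0.0050505 = 0.0016835; with total 0.021813.
Normalising, the posterior is P(urn A | data) = 0.4366, P(urn B | data) = 0.48622, P(urn C | data) = 0.077178.
Averaging over the posterior, P(green next | data) = (1/3)(0.4366) + (1/7)(0.48622) + (1/2)(0.077178) = 0.25358.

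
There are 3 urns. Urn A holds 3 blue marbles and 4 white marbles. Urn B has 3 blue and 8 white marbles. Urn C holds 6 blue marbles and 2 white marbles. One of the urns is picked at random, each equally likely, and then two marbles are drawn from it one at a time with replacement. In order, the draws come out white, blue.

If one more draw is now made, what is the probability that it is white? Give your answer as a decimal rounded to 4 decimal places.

0.5249

For each hypothesis, P(data | H) works out to: P(data | urn A) = (4/7)(3/7) = 0.2449; P(data | urn B) = (8/11)(3/11) = 0.19835; P(data | urn C) = (2/8)(6/8) = 0.1875.
Weighting by the prior gives 1/3 · 0.2449 = 0.081633, 1/3 · 0.19835 = 0.066116, 1/3 · 0.1875 = 0.0625; summing to 0.21025.
Normalising, the posterior is P(urn A | data) = 0.38827, P(urn B | data) = 0.31446, P(urn C | data) = 0.29727.
So P(white next | data) = Σ P(white next | H) P(H | data) = (4/7)(0.38827) + (8/11)(0.31446) + (1/4)(0.29727) = 0.52489.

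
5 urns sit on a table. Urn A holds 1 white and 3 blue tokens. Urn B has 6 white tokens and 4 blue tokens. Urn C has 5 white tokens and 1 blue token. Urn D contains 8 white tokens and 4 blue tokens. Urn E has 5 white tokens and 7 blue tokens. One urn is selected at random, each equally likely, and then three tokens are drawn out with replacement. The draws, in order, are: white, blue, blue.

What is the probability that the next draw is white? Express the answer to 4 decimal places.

0.4636

Under each hypothesis, the probability of the observed sequence is: P(data | urn A) = (1/4)(3/4)(3/4) = 0.14062; P(data | urn B) = (6/10)(4/10)(4/10) = 0.096; P(data | urn C) = (5/6)(1/6)(1/6) = 0.023148; P(data | urn D) = (8/12)(4/12)(4/12) = 0.074074; P(data | urn E) = (5/12)(7/12)(7/12) = 0.14178.
Weighting by the prior gives 1/5 · 0.14062 = 0.028125, 1/5 · 0.096 = 0.0192, 1/5 · 0.023148 = 0.0046296, 1/5 · 0.074074 = 0.014815, 1/5 · 0.14178 = 0.028356; with total 0.095126.
The posterior is then P(urn A | data) = 0.29566, P(urn B | data) = 0.20184, P(urn C | data) = 0.048668, P(urn D | data) = 0.15574, P(urn E | data) = 0.29809.
Averaging over the posterior, P(white next | data) = (1/4)(0.29566) + (3/5)(0.20184) + (5/6)(0.048668) + (2/3)(0.15574) + (5/12)(0.29809) = 0.46361.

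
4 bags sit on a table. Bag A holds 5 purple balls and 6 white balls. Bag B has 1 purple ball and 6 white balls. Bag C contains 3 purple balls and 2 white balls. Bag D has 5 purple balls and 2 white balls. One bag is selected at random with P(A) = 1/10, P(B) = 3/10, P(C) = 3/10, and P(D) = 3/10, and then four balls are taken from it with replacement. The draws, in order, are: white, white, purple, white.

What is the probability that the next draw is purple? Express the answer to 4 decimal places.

0.3477

For each hypothesis, P(data | H) works out to: P(data | bag A) = (6/11)(6/11)(5/11)(6/11) = 0.073765; P(data | bag B) = (6/7)(6/7)(1/7)(6/7) = 0.089963; P(data | bag C) = (2/5)(2/5)(3/5)(2/5) = 0.0384; P(data | bag D) = (2/7)(2/7)(5/7)(2/7) = 0.01666.
The prior-weighted likelihoods are 1/10 · 0.073765 = 0.0073765, 3/10 · 0.089963 = 0.026989, 3/10 · 0.0384 = 0.01152, 3/10 · 0.01666 = 0.0049979; summing to 0.050883.
Normalising, the posterior is P(bag A | data) = 0.14497, P(bag B | data) = 0.53041, P(bag C | data) = 0.2264, P(bag D | data) = 0.098223.
Averaging over the posterior, P(purple next | data) = (5/11)(0.14497) + (1/7)(0.53041) + (3/5)(0.2264) + (5/7)(0.098223) = 0.34767.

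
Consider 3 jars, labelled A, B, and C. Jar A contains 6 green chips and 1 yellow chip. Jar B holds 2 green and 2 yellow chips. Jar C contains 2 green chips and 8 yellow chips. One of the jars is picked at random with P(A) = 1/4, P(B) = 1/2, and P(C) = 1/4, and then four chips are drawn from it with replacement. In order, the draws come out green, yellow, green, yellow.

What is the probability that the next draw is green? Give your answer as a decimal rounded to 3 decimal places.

0.486

Under each hypothesis, the probability of the observed sequence is: P(data | jar A) = (6/7)(1/7)(6/7)(1/7) = 0.014994; P(data | jar B) = (2/4)(2/4)(2/4)(2/4) = 0.0625; P(data | jar C) = (2/10)(8/10)(2/10)(8/10) = 0.0256.
Weighting by the prior gives 1/4 · 0.014994 = 0.0037484, 1/2 · 0.0625 = 0.03125, 1/4 · 0.0256 = 0.0064; summing to 0.041398.
The posterior is then P(jar A | data) = 0.090545, P(jar B | data) = 0.75486, P(jar C | data) = 0.1546.
Averaging over the posterior, P(green next | data) = (6/7)(0.090545) + (1/2)(0.75486) + (1/5)(0.1546) = 0.48596.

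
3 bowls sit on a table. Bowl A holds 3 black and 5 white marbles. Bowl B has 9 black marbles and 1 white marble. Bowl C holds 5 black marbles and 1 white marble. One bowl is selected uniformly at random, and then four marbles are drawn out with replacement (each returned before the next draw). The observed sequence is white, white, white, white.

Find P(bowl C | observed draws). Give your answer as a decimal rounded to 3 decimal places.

For each hypothesis, P(data | H) works out to: P(data | bowl A) = (5/8)(5/8)(5/8)(5/8) = 0.15259; P(data | bowl B) = (1/10)(1/10)(1/10)(1/10) = 0.0001; P(data | bowl C) = (1/6)(1/6)(1/6)(1/6) = 0.0007716.
Weighting by the prior gives 1/3 · 0.15259 = 0.050863, 1/3 · 0.0001 = 3.3333e-05, 1/3 · 0.0007716 = 0.0002572; summing to 0.051153.
By Bayes' rule, P(bowl C | data) = (0.0002572) / (0.051153) = 0.0050281.

0.005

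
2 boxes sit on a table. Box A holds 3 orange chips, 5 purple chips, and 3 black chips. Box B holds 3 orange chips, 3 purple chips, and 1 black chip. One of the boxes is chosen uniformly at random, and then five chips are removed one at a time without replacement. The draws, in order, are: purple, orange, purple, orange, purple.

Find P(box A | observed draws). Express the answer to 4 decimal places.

0.3125

Compute the likelihood of the observed sequence for each case: P(data | box A) = (5/11)(3/10)(4/9)(2/8)(3/7) = 1/154; P(data | box B) = (3/7)(3/6)(2/5)(2/4)(1/3) = 1/70.
Multiplying each by its prior: 1/2 · 1/154 = 1/308, 1/2 · 1/70 = 1/140; with total 4/385.
By Bayes' rule, P(box A | data) = (1/308) / (4/385) = 5/16.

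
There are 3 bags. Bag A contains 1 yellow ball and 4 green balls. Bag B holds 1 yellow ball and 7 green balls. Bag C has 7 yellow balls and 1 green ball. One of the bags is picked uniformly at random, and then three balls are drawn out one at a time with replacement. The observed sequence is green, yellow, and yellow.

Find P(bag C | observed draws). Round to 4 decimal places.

0.6769

The likelihood of the observed sequence under each hypothesis: P(data | bag A) = (4/5)(1/5)(1/5) = 0.032; P(data | bag B) = (7/8)(1/8)(1/8) = 0.013672; P(data | bag C) = (1/8)(7/8)(7/8) = 0.095703.
The prior-weighted likelihoods are 1/3 · 0.032 = 0.010667, 1/3 · 0.013672 = 0.0045573, 1/3 · 0.095703 = 0.031901; with total 0.047125.
Therefore the posterior P(bag C | data) = (0.031901) / (0.047125) = 0.67695.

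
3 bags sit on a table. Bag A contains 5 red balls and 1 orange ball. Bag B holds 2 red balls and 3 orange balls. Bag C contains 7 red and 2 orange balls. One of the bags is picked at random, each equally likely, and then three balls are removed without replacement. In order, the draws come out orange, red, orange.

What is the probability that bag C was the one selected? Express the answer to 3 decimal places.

For each hypothesis, P(data | H) works out to: P(data | bag A) = (1/6)(5/5)(0/4) = 0; P(data | bag B) = (3/5)(2/4)(2/3) = 1/5; P(data | bag C) = (2/9)(7/8)(1/7) = 1/36.
Weighting by the prior gives 1/3 · 0 = 0, 1/3 · 1/5 = 1/15, 1/3 · 1/36 = 1/108; these sum to 41/540.
Therefore the posterior P(bag C | data) = (1/108) / (41/540) = 5/41.

0.122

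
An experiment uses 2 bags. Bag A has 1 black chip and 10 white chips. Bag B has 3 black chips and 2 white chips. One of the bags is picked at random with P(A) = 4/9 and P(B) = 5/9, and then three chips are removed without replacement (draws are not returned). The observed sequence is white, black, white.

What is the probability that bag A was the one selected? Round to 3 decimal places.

0.421

Under each hypothesis, the probability of the observed sequence is: P(data | bag A) = (10/11)(1/10)(9/9) = 1/11; P(data | bag B) = (2/5)(3/4)(1/3) = 1/10.
The prior-weighted likelihoods are 4/9 · 1/11 = 4/99, 5/9 · 1/10 = 1/18; with total 19/198.
Hence P(bag A | data) = (4/99) / (19/198) = 8/19.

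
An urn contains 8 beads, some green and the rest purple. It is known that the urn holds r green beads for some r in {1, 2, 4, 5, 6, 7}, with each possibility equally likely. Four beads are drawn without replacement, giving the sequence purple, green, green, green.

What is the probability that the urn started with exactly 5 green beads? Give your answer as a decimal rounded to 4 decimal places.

The likelihood of the observed sequence under each hypothesis: P(data | r = 1) = (7/8)(1/7)(0/6) = 0; P(data | r = 2) = (6/8)(2/7)(1/6)(0/5) = 0; P(data | r = 4) = (4/8)(4/7)(3/6)(2/5) = 0.057143; P(data | r = 5) = (3/8)(5/7)(4/6)(3/5) = 0.10714; P(data | r = 6) = (2/8)(6/7)(5/6)(4/5) = 0.14286; P(data | r = 7) = (1/8)(7/7)(6/6)(5/5) = 0.125.
The prior-weighted likelihoods are 1/6 · 0 = 0, 1/6 · 0 = 0, 1/6 · 0.057143 = 0.0095238, 1/6 · 0.10714 = 0.017857, 1/6 · 0.14286 = 0.02381, 1/6 · 0.125 = 0.020833; these sum to 0.072024.
So P(r = 5 | data) = (0.017857) / (0.072024) = 0.24793.

0.2479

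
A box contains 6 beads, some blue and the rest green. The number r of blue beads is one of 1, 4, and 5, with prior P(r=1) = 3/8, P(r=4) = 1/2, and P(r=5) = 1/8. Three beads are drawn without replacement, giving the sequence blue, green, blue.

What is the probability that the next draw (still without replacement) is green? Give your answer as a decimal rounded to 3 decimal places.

0.276

For each hypothesis, P(data | H) works out to: P(data | r = 1) = (1/6)(5/5)(0/4) = 0; P(data | r = 4) = (4/6)(2/5)(3/4) = 1/5; P(data | r = 5) = (5/6)(1/5)(4/4) = 1/6.
Multiplying each by its prior: 3/8 · 0 = 0, 1/2 · 1/5 = 1/10, 1/8 · 1/6 = 1/48; with total 29/240.
Normalising, the posterior is P(r = 1 | data) = 0, P(r = 4 | data) = 24/29, P(r = 5 | data) = 5/29.
The predictive probability is P(green next | data) = (1/3)(24/29) + (0)(5/29) = 8/29.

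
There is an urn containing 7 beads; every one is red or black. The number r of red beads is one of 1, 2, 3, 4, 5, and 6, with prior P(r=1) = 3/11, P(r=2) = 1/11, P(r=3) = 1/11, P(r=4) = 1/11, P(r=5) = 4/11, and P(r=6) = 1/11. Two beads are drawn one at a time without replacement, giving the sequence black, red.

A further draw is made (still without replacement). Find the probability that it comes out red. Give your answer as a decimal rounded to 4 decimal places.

0.5306

The likelihood of the observed sequence under each hypothesis: P(data | r = 1) = (6/7)(1/6) = 1/7; P(data | r = 2) = (5/7)(2/6) = 5/21; P(data | r = 3) = (4/7)(3/6) = 2/7; P(data | r = 4) = (3/7)(4/6) = 2/7; P(data | r = 5) = (2/7)(5/6) = 5/21; P(data | r = 6) = (1/7)(6/6) = 1/7.
The prior-weighted likelihoods are 3/11 · 1/7 = 3/77, 1/11 · 5/21 = 5/231, 1/11 · 2/7 = 2/77, 1/11 · 2/7 = 2/77, 4/11 · 5/21 = 20/231, 1/11 · 1/7 = 1/77; summing to 7/33.
Normalising, the posterior is P(r = 1 | data) = 9/49, P(r = 2 | data) = 5/49, P(r = 3 | data) = 6/49, P(r = 4 | data) = 6/49, P(r = 5 | data) = 20/49, P(r = 6 | data) = 3/49.
The predictive probability is P(red next | data) = (0)(9/49) + (1/5)(5/49) + (2/5)(6/49) + (3/5)(6/49) + (4/5)(20/49) + (1)(3/49) = 26/49.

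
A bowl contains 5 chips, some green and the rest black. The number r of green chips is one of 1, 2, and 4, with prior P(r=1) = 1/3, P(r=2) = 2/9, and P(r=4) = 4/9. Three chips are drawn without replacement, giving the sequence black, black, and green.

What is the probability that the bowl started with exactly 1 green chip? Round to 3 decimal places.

0.600

The likelihood of the observed sequence under each hypothesis: P(data | r = 1) = (4/5)(3/4)(1/3) = 1/5; P(data | r = 2) = (3/5)(2/4)(2/3) = 1/5; P(data | r = 4) = (1/5)(0/4) = 0.
Weighting by the prior gives 1/3 · 1/5 = 1/15, 2/9 · 1/5 = 2/45, 4/9 · 0 = 0; with total 1/9.
Hence P(r = 1 | data) = (1/15) / (1/9) = 3/5.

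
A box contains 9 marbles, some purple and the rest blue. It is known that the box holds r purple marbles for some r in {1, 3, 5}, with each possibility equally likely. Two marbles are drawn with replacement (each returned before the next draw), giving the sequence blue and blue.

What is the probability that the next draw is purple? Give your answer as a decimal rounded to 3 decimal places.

0.241

Compute the likelihood of the observed sequence for each case: P(data | r = 1) = (8/9)(8/9) = 64/81; P(data | r = 3) = (6/9)(6/9) = 4/9; P(data | r = 5) = (4/9)(4/9) = 16/81.
Weighting by the prior gives 1/3 · 64/81 = 64/243, 1/3 · 4/9 = 4/27, 1/3 · 16/81 = 16/243; with total 116/243.
Dividing through by the total gives posterior P(r = 1 | data) = 16/29, P(r = 3 | data) = 9/29, P(r = 5 | data) = 4/29.
Averaging over the posterior, P(purple next | data) = (1/9)(16/29) + (1/3)(9/29) + (5/9)(4/29) = 7/29.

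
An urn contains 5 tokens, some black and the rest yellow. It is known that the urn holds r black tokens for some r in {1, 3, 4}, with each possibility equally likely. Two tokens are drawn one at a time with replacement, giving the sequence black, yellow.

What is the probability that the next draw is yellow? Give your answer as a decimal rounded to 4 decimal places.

Under each hypothesis, the probability of the observed sequence is: P(data | r = 1) = (1/5)(4/5) = 4/25; P(data | r = 3) = (3/5)(2/5) = 6/25; P(data | r = 4) = (4/5)(1/5) = 4/25.
The prior-weighted likelihoods are 1/3 · 4/25 = 4/75, 1/3 · 6/25 = 2/25, 1/3 · 4/25 = 4/75; these sum to 14/75.
Normalising, the posterior is P(r = 1 | data) = 2/7, P(r = 3 | data) = 3/7, P(r = 4 | data) = 2/7.
The predictive probability is P(yellow next | data) = (4/5)(2/7) + (2/5)(3/7) + (1/5)(2/7) = 16/35.

0.4571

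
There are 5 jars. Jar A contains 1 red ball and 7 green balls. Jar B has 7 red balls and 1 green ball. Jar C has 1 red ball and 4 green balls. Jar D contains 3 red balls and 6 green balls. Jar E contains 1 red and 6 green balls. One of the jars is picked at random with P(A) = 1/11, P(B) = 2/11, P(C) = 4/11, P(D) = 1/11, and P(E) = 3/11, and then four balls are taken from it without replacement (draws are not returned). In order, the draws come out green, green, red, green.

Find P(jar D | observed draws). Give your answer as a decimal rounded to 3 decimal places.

Under each hypothesis, the probability of the observed sequence is: P(data | jar A) = (7/8)(6/7)(1/6)(5/5) = 0.125; P(data | jar B) = (1/8)(0/7) = 0; P(data | jar C) = (4/5)(3/4)(1/3)(2/2) = 0.2; P(data | jar D) = (6/9)(5/8)(3/7)(4/6) = 0.11905; P(data | jar E) = (6/7)(5/6)(1/5)(4/4) = 0.14286.
Weighting by the prior gives 1/11 · 0.125 = 0.011364, 2/11 · 0 = 0, 4/11 · 0.2 = 0.072727, 1/11 · 0.11905 = 0.010823, 3/11 · 0.14286 = 0.038961; with total 0.13387.
Therefore the posterior P(jar D | data) = (0.010823) / (0.13387) = 0.080841.

0.081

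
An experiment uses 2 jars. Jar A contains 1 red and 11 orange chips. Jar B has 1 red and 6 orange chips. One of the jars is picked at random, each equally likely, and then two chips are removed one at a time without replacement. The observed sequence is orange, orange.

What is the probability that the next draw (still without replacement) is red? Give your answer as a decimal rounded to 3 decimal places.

0.146

For each hypothesis, P(data | H) works out to: P(data | jar A) = (11/12)(10/11) = 5/6; P(data | jar B) = (6/7)(5/6) = 5/7.
The prior-weighted likelihoods are 1/2 · 5/6 = 5/12, 1/2 · 5/7 = 5/14; with total 65/84.
Dividing through by the total gives posterior P(jar A | data) = 7/13, P(jar B | data) = 6/13.
Averaging over the posterior, P(red next | data) = (1/10)(7/13) + (1/5)(6/13) = 19/130.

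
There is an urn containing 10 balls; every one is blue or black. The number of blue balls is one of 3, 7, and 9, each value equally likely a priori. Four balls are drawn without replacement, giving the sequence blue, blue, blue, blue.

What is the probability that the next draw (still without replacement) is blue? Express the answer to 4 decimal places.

0.7609

Under each hypothesis, the probability of the observed sequence is: P(data | r = 3) = (3/10)(2/9)(1/8)(0/7) = 0; P(data | r = 7) = (7/10)(6/9)(5/8)(4/7) = 1/6; P(data | r = 9) = (9/10)(8/9)(7/8)(6/7) = 3/5.
The prior-weighted likelihoods are 1/3 · 0 = 0, 1/3 · 1/6 = 1/18, 1/3 · 3/5 = 1/5; with total 23/90.
Dividing through by the total gives posterior P(r = 3 | data) = 0, P(r = 7 | data) = 5/23, P(r = 9 | data) = 18/23.
The predictive probability is P(blue next | data) = (1/2)(5/23) + (5/6)(18/23) = 35/46.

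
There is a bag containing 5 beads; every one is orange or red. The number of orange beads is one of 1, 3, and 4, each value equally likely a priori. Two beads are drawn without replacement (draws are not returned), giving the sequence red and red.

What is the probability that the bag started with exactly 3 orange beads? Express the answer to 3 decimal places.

0.143

Under each hypothesis, the probability of the observed sequence is: P(data | r = 1) = (4/5)(3/4) = 3/5; P(data | r = 3) = (2/5)(1/4) = 1/10; P(data | r = 4) = (1/5)(0/4) = 0.
Weighting by the prior gives 1/3 · 3/5 = 1/5, 1/3 · 1/10 = 1/30, 1/3 · 0 = 0; with total 7/30.
Therefore the posterior P(r = 3 | data) = (1/30) / (7/30) = 1/7.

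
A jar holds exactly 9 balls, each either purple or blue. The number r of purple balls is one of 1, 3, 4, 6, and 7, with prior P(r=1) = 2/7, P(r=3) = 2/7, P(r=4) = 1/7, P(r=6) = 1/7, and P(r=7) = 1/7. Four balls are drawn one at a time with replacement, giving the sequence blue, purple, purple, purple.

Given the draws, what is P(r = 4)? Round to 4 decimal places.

The likelihood of the observed sequence under each hypothesis: P(data | r = 1) = (8/9)(1/9)(1/9)(1/9) = 0.0012193; P(data | r = 3) = (6/9)(3/9)(3/9)(3/9) = 0.024691; P(data | r = 4) = (5/9)(4/9)(4/9)(4/9) = 0.048773; P(data | r = 6) = (3/9)(6/9)(6/9)(6/9) = 0.098765; P(data | r = 7) = (2/9)(7/9)(7/9)(7/9) = 0.10456.
The prior-weighted likelihoods are 2/7 · 0.0012193 = 0.00034838, 2/7 · 0.024691 = 0.0070547, 1/7 · 0.048773 = 0.0069676, 1/7 · 0.098765 = 0.014109, 1/7 · 0.10456 = 0.014937; with total 0.043417.
Hence P(r = 4 | data) = (0.0069676) / (0.043417) = 0.16048.

0.1605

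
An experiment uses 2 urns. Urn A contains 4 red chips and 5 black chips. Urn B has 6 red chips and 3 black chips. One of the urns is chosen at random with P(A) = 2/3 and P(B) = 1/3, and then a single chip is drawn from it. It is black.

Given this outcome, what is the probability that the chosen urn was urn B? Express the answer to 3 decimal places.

The likelihood of this draw under each hypothesis: P(data | urn A) = (5/9) = 5/9; P(data | urn B) = (3/9) = 1/3.
The prior-weighted likelihoods are 2/3 · 5/9 = 10/27, 1/3 · 1/3 = 1/9; these sum to 13/27.
So P(urn B | data) = (1/9) / (13/27) = 3/13.

0.231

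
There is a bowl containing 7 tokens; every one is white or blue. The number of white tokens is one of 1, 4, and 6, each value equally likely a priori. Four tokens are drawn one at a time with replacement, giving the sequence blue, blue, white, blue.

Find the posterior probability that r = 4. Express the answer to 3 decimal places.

Under each hypothesis, the probability of the observed sequence is: P(data | r = 1) = (6/7)(6/7)(1/7)(6/7) = 0.089963; P(data | r = 4) = (3/7)(3/7)(4/7)(3/7) = 0.044981; P(data | r = 6) = (1/7)(1/7)(6/7)(1/7) = 0.002499.
The prior-weighted likelihoods are 1/3 · 0.089963 = 0.029988, 1/3 · 0.044981 = 0.014994, 1/3 · 0.002499 = 0.00083299; with total 0.045814.
By Bayes' rule, P(r = 4 | data) = (0.014994) / (0.045814) = 0.32727.

0.327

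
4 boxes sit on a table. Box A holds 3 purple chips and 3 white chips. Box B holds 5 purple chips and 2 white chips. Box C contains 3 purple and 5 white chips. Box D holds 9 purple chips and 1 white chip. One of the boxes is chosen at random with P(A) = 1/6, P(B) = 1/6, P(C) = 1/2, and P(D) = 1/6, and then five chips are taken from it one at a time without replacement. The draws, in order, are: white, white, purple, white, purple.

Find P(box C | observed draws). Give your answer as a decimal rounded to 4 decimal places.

Compute the likelihood of the observed sequence for each case: P(data | box A) = (3/6)(2/5)(3/4)(1/3)(2/2) = 0.05; P(data | box B) = (2/7)(1/6)(5/5)(0/4) = 0; P(data | box C) = (5/8)(4/7)(3/6)(3/5)(2/4) = 0.053571; P(data | box D) = (1/10)(0/9) = 0.
The prior-weighted likelihoods are 1/6 · 0.05 = 0.0083333, 1/6 · 0 = 0, 1/2 · 0.053571 = 0.026786, 1/6 · 0 = 0; these sum to 0.035119.
Therefore the posterior P(box C | data) = (0.026786) / (0.035119) = 0.76271.

0.7627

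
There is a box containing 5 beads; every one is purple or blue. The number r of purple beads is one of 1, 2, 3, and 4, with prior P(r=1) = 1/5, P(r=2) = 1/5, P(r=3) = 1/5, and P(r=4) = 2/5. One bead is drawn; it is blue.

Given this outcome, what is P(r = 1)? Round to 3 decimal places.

0.364

The likelihood of this draw under each hypothesis: P(data | r = 1) = (4/5) = 4/5; P(data | r = 2) = (3/5) = 3/5; P(data | r = 3) = (2/5) = 2/5; P(data | r = 4) = (1/5) = 1/5.
Multiplying each by its prior: 1/5 · 4/5 = 4/25, 1/5 · 3/5 = 3/25, 1/5 · 2/5 = 2/25, 2/5 · 1/5 = 2/25; summing to 11/25.
Hence P(r = 1 | data) = (4/25) / (11/25) = 4/11.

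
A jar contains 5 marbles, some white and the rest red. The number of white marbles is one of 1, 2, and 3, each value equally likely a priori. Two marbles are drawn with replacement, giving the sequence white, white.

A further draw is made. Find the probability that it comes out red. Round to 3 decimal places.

Under each hypothesis, the probability of the observed sequence is: P(data | r = 1) = (1/5)(1/5) = 1/25; P(data | r = 2) = (2/5)(2/5) = 4/25; P(data | r = 3) = (3/5)(3/5) = 9/25.
The prior-weighted likelihoods are 1/3 · 1/25 = 1/75, 1/3 · 4/25 = 4/75, 1/3 · 9/25 = 3/25; these sum to 14/75.
The posterior is then P(r = 1 | data) = 1/14, P(r = 2 | data) = 2/7, P(r = 3 | data) = 9/14.
So P(red next | data) = Σ P(red next | H) P(H | data) = (4/5)(1/14) + (3/5)(2/7) + (2/5)(9/14) = 17/35.

0.486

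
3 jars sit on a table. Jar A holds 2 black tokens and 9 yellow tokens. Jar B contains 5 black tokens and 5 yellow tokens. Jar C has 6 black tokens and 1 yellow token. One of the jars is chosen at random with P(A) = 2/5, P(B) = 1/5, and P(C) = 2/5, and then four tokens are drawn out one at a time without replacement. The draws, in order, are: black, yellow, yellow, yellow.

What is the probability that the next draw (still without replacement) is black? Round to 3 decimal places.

0.242

Under each hypothesis, the probability of the observed sequence is: P(data | jar A) = (2/11)(9/10)(8/9)(7/8) = 0.12727; P(data | jar B) = (5/10)(5/9)(4/8)(3/7) = 0.059524; P(data | jar C) = (6/7)(1/6)(0/5) = 0.
Multiplying each by its prior: 2/5 · 0.12727 = 0.050909, 1/5 · 0.059524 = 0.011905, 2/5 · 0 = 0; summing to 0.062814.
Normalising, the posterior is P(jar A | data) = 0.81048, P(jar B | data) = 0.18952, P(jar C | data) = 0.
The predictive probability is P(black next | data) = (1/7)(0.81048) + (2/3)(0.18952) = 0.24213.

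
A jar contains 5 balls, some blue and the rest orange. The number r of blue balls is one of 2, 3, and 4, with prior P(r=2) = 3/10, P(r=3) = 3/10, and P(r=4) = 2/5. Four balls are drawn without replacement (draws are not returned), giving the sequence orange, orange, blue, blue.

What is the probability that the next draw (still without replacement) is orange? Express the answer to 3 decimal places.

0.500

Compute the likelihood of the observed sequence for each case: P(data | r = 2) = (3/5)(2/4)(2/3)(1/2) = 1/10; P(data | r = 3) = (2/5)(1/4)(3/3)(2/2) = 1/10; P(data | r = 4) = (1/5)(0/4) = 0.
Weighting by the prior gives 3/10 · 1/10 = 3/100, 3/10 · 1/10 = 3/100, 2/5 · 0 = 0; these sum to 3/50.
The posterior is then P(r = 2 | data) = 1/2, P(r = 3 | data) = 1/2, P(r = 4 | data) = 0.
The predictive probability is P(orange next | data) = (1)(1/2) + (0)(1/2) = 1/2.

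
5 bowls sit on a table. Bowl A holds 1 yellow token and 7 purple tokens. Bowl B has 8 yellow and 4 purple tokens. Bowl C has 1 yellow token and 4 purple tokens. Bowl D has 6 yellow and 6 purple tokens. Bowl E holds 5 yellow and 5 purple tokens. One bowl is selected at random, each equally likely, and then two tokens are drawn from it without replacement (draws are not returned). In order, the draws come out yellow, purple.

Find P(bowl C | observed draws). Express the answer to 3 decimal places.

0.179

Compute the likelihood of the observed sequence for each case: P(data | bowl A) = (1/8)(7/7) = 0.125; P(data | bowl B) = (8/12)(4/11) = 0.24242; P(data | bowl C) = (1/5)(4/4) = 0.2; P(data | bowl D) = (6/12)(6/11) = 0.27273; P(data | bowl E) = (5/10)(5/9) = 0.27778.
Weighting by the prior gives 1/5 · 0.125 = 0.025, 1/5 · 0.24242 = 0.048485, 1/5 · 0.2 = 0.04, 1/5 · 0.27273 = 0.054545, 1/5 · 0.27778 = 0.055556; these sum to 0.22359.
By Bayes' rule, P(bowl C | data) = (0.04) / (0.22359) = 0.1789.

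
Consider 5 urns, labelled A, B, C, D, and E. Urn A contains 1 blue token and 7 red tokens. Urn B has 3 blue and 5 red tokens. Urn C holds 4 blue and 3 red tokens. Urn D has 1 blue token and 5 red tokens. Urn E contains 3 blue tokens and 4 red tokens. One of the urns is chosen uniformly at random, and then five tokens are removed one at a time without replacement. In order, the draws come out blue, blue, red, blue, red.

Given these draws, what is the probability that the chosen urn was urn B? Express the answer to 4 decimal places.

0.1724

Under each hypothesis, the probability of the observed sequence is: P(data | urn A) = (1/8)(0/7) = 0; P(data | urn B) = (3/8)(2/7)(5/6)(1/5)(4/4) = 0.017857; P(data | urn C) = (4/7)(3/6)(3/5)(2/4)(2/3) = 0.057143; P(data | urn D) = (1/6)(0/5) = 0; P(data | urn E) = (3/7)(2/6)(4/5)(1/4)(3/3) = 0.028571.
Multiplying each by its prior: 1/5 · 0 = 0, 1/5 · 0.017857 = 0.0035714, 1/5 · 0.057143 = 0.011429, 1/5 · 0 = 0, 1/5 · 0.028571 = 0.0057143; summing to 0.020714.
Therefore the posterior P(urn B | data) = (0.0035714) / (0.020714) = 0.17241.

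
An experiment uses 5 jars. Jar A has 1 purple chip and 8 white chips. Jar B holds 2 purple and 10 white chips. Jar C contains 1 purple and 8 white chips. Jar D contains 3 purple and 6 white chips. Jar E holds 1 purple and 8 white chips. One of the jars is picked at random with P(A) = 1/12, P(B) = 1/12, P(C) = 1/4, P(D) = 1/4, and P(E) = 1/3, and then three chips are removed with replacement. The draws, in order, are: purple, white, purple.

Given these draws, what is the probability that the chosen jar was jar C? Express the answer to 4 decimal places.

Under each hypothesis, the probability of the observed sequence is: P(data | jar A) = (1/9)(8/9)(1/9) = 0.010974; P(data | jar B) = (2/12)(10/12)(2/12) = 0.023148; P(data | jar C) = (1/9)(8/9)(1/9) = 0.010974; P(data | jar D) = (3/9)(6/9)(3/9) = 0.074074; P(data | jar E) = (1/9)(8/9)(1/9) = 0.010974.
Multiplying each by its prior: 1/12 · 0.010974 = 0.00091449, 1/12 · 0.023148 = 0.001929, 1/4 · 0.010974 = 0.0027435, 1/4 · 0.074074 = 0.018519, 1/3 · 0.010974 = 0.003658; with total 0.027763.
Hence P(jar C | data) = (0.0027435) / (0.027763) = 0.098816.

0.0988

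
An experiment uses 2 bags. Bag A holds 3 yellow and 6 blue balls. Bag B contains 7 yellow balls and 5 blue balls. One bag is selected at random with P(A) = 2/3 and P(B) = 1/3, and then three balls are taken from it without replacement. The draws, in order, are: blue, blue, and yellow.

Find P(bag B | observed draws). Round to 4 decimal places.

0.2290

Compute the likelihood of the observed sequence for each case: P(data | bag A) = (6/9)(5/8)(3/7) = 5/28; P(data | bag B) = (5/12)(4/11)(7/10) = 7/66.
Weighting by the prior gives 2/3 · 5/28 = 5/42, 1/3 · 7/66 = 7/198; with total 107/693.
So P(bag B | data) = (7/198) / (107/693) = 49/214.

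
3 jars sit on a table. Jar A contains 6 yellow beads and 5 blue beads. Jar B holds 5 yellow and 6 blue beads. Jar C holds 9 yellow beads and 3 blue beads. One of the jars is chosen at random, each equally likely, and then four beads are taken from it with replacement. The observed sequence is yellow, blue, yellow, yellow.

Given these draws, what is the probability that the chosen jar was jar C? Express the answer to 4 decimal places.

For each hypothesis, P(data | H) works out to: P(data | jar A) = (6/11)(5/11)(6/11)(6/11) = 0.073765; P(data | jar B) = (5/11)(6/11)(5/11)(5/11) = 0.051226; P(data | jar C) = (9/12)(3/12)(9/12)(9/12) = 0.10547.
Multiplying each by its prior: 1/3 · 0.073765 = 0.024588, 1/3 · 0.051226 = 0.017075, 1/3 · 0.10547 = 0.035156; with total 0.07682.
Hence P(jar C | data) = (0.035156) / (0.07682) = 0.45764.

0.4576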